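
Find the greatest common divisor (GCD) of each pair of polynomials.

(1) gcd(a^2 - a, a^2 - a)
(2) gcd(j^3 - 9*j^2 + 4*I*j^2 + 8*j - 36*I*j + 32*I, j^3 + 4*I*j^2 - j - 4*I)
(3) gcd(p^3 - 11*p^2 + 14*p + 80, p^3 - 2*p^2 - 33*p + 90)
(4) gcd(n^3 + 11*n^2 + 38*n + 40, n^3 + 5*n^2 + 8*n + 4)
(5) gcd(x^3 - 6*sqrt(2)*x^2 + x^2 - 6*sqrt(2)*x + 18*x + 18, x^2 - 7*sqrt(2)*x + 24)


(1) = gcd(a*(a - 1), a*(a - 1)) = a^2 - a
(2) = j^2 + j*(-1 + 4*I) - 4*I
(3) = p - 5
(4) = n + 2
(5) = gcd((x + 1)*(x - 3*sqrt(2))^2, (x - 4*sqrt(2))*(x - 3*sqrt(2))) = x - 3*sqrt(2)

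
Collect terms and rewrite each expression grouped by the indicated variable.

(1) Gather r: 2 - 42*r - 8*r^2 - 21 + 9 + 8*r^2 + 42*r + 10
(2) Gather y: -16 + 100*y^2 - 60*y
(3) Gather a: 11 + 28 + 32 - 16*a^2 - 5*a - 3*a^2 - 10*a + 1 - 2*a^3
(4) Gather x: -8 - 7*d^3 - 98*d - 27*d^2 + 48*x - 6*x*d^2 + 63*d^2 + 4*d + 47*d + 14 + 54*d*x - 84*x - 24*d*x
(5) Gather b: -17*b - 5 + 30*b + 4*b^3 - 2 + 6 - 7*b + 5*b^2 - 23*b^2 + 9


(1) = 0
(2) = 100*y^2 - 60*y - 16
(3) = -2*a^3 - 19*a^2 - 15*a + 72
(4) = -7*d^3 + 36*d^2 - 47*d + x*(-6*d^2 + 30*d - 36) + 6
(5) = 4*b^3 - 18*b^2 + 6*b + 8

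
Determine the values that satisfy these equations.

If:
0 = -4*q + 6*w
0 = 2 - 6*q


Then:
q = 1/3
w = 2/9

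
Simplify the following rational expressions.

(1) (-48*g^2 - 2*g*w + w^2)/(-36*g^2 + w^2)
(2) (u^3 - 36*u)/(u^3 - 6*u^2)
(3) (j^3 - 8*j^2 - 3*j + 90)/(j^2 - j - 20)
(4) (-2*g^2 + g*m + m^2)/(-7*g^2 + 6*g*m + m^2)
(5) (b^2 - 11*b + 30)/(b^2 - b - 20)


(1) = (-8*g + w)/(-6*g + w)
(2) = (u + 6)/u
(3) = (j^2 - 3*j - 18)/(j + 4)
(4) = (2*g + m)/(7*g + m)
(5) = (b - 6)/(b + 4)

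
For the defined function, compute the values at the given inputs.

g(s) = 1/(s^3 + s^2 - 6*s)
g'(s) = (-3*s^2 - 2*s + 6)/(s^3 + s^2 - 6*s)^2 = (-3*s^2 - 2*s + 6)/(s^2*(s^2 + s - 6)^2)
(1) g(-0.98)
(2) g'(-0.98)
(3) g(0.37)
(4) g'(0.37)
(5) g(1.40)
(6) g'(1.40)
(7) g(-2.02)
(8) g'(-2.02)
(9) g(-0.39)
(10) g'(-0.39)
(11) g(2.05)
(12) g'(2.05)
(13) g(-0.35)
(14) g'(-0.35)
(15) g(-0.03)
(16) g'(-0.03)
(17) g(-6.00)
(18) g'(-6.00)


(1) = 0.17
(2) = 0.15
(3) = -0.49
(4) = 1.17
(5) = -0.27
(6) = -0.20
(7) = 0.13
(8) = -0.03
(9) = 0.41
(10) = 1.07
(11) = 1.93
(12) = -39.96
(13) = 0.46
(14) = 1.33
(15) = 5.53
(16) = 185.15
(17) = -0.01
(18) = -0.00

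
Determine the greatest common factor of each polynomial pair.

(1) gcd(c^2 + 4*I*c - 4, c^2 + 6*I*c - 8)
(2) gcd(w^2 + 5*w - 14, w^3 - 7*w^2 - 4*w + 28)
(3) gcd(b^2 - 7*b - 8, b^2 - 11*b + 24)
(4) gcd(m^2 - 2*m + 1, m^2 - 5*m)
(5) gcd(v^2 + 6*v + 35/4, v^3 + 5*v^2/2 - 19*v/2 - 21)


(1) = gcd((c + 2*I)^2, (c + 2*I)*(c + 4*I)) = c + 2*I
(2) = w - 2
(3) = b - 8
(4) = 1
(5) = v + 7/2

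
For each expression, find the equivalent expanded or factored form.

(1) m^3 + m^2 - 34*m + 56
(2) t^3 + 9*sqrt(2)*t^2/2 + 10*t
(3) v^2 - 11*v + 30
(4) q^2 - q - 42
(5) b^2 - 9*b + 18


(1) = (m - 4)*(m - 2)*(m + 7)
(2) = t*(t + 2*sqrt(2))*(t + 5*sqrt(2)/2)
(3) = (v - 6)*(v - 5)
(4) = (q - 7)*(q + 6)
(5) = (b - 6)*(b - 3)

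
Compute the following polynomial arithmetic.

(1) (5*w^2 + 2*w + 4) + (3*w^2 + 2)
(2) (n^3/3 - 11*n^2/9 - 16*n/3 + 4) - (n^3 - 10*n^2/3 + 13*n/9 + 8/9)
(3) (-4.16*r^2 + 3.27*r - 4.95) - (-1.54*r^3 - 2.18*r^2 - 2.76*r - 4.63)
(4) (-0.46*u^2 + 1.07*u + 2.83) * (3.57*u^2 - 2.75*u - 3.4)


(1) = 8*w^2 + 2*w + 6
(2) = -2*n^3/3 + 19*n^2/9 - 61*n/9 + 28/9
(3) = 1.54*r^3 - 1.98*r^2 + 6.03*r - 0.32
(4) = -1.6422*u^4 + 5.0849*u^3 + 8.7246*u^2 - 11.4205*u - 9.622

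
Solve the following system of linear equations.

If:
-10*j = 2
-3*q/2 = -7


Then:
j = -1/5
q = 14/3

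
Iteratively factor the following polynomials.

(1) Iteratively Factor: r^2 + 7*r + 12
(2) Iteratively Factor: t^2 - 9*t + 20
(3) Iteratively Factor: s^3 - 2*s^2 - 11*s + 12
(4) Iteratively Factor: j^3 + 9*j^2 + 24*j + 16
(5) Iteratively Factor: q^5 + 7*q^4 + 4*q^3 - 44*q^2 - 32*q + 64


(1) = (r + 4)*(r + 3)
(2) = (t - 4)*(t - 5)
(3) = (s - 1)*(s^2 - s - 12) = (s - 1)*(s + 3)*(s - 4)
(4) = (j + 4)*(j^2 + 5*j + 4) = (j + 1)*(j + 4)*(j + 4)
(5) = (q - 2)*(q^4 + 9*q^3 + 22*q^2 - 32) = (q - 2)*(q + 4)*(q^3 + 5*q^2 + 2*q - 8) = (q - 2)*(q - 1)*(q + 4)*(q^2 + 6*q + 8) = (q - 2)*(q - 1)*(q + 2)*(q + 4)*(q + 4)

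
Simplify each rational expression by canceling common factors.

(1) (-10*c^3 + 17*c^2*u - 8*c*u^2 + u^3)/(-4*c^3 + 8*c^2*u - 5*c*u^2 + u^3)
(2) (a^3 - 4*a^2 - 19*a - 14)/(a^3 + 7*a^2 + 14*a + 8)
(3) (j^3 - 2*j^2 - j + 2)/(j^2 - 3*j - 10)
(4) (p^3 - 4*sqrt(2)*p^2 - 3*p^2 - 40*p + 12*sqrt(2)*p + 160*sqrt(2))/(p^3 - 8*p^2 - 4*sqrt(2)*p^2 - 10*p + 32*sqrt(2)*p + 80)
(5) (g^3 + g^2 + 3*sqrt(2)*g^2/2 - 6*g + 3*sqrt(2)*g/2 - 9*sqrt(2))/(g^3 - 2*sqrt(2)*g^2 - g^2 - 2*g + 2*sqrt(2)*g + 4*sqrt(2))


(1) = (-5*c + u)/(-2*c + u)
(2) = (a - 7)/(a + 4)
(3) = (j^3 - 2*j^2 - j + 2)/(j^2 - 3*j - 10)
(4) = (p^2 + p*(5 - 4*sqrt(2)) - 20*sqrt(2))/(p^2 - 4*sqrt(2)*p - 10)
(5) = (2*g^2 + g*(3*sqrt(2) + 6) + 9*sqrt(2))/(2*g^2 + g*(2 - 4*sqrt(2)) - 4*sqrt(2))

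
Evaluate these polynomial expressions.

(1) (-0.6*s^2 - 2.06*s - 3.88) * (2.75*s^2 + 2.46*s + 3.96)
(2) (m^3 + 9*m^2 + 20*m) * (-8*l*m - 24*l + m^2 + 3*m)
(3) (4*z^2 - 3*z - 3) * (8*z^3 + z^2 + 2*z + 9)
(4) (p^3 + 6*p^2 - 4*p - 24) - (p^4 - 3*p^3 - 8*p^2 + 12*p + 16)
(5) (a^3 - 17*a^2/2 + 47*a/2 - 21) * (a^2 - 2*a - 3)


(1) = -1.65*s^4 - 7.141*s^3 - 18.1136*s^2 - 17.7024*s - 15.3648
(2) = -8*l*m^4 - 96*l*m^3 - 376*l*m^2 - 480*l*m + m^5 + 12*m^4 + 47*m^3 + 60*m^2
(3) = 32*z^5 - 20*z^4 - 19*z^3 + 27*z^2 - 33*z - 27
(4) = -p^4 + 4*p^3 + 14*p^2 - 16*p - 40
(5) = a^5 - 21*a^4/2 + 75*a^3/2 - 85*a^2/2 - 57*a/2 + 63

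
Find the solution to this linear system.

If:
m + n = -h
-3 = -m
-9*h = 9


Then:
h = -1
m = 3
n = -2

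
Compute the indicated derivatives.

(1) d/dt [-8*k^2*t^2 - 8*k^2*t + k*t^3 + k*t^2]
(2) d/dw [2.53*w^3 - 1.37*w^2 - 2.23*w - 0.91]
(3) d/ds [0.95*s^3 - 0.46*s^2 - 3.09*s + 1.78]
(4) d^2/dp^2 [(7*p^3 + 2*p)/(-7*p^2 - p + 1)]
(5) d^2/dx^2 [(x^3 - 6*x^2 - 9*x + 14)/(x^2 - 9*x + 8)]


(1) = k*(-16*k*t - 8*k + 3*t^2 + 2*t)
(2) = 7.59*w^2 - 2.74*w - 2.23
(3) = 2.85*s^2 - 0.92*s - 3.09
(4) = 2*(-154*p^3 + 21*p^2 - 63*p - 2)/(343*p^6 + 147*p^5 - 126*p^4 - 41*p^3 + 18*p^2 + 3*p - 1)
(5) = 20/(x^3 - 24*x^2 + 192*x - 512)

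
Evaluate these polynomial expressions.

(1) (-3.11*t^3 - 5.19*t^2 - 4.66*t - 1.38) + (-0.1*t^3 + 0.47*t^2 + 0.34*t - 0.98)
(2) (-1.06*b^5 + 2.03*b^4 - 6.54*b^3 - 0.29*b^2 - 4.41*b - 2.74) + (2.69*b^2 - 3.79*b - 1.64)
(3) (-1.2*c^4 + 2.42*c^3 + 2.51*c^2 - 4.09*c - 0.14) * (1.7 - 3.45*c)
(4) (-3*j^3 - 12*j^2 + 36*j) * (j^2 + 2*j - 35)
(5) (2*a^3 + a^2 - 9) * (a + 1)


(1) = -3.21*t^3 - 4.72*t^2 - 4.32*t - 2.36
(2) = -1.06*b^5 + 2.03*b^4 - 6.54*b^3 + 2.4*b^2 - 8.2*b - 4.38
(3) = 4.14*c^5 - 10.389*c^4 - 4.5455*c^3 + 18.3775*c^2 - 6.47*c - 0.238
(4) = -3*j^5 - 18*j^4 + 117*j^3 + 492*j^2 - 1260*j
(5) = 2*a^4 + 3*a^3 + a^2 - 9*a - 9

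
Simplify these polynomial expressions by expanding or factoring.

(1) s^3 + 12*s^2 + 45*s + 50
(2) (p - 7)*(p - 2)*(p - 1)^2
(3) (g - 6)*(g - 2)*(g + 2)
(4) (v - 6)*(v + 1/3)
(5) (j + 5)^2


(1) = (s + 2)*(s + 5)^2
(2) = p^4 - 11*p^3 + 33*p^2 - 37*p + 14
(3) = g^3 - 6*g^2 - 4*g + 24
(4) = v^2 - 17*v/3 - 2
(5) = j^2 + 10*j + 25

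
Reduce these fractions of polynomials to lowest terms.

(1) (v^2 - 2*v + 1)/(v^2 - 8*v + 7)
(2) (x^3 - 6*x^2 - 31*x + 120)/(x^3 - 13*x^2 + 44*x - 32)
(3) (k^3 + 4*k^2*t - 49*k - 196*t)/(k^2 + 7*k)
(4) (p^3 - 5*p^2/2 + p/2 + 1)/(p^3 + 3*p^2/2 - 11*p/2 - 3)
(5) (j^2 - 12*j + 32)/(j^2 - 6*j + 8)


(1) = (v - 1)/(v - 7)
(2) = (x^2 + 2*x - 15)/(x^2 - 5*x + 4)
(3) = (k^2 + 4*k*t - 7*k - 28*t)/k
(4) = (p - 1)/(p + 3)
(5) = (j - 8)/(j - 2)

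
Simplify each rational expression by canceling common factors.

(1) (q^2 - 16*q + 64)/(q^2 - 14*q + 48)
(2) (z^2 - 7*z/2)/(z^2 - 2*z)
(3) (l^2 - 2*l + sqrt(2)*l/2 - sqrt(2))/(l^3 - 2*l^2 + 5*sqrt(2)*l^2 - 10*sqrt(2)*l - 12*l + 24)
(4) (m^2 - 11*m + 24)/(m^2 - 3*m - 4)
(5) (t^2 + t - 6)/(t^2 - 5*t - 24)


(1) = (q - 8)/(q - 6)
(2) = (2*z - 7)/(2*z - 4)
(3) = (2*l + sqrt(2))/(2*l^2 + 10*sqrt(2)*l - 24)
(4) = (m^2 - 11*m + 24)/(m^2 - 3*m - 4)
(5) = (t - 2)/(t - 8)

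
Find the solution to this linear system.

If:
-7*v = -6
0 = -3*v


Then:
No Solution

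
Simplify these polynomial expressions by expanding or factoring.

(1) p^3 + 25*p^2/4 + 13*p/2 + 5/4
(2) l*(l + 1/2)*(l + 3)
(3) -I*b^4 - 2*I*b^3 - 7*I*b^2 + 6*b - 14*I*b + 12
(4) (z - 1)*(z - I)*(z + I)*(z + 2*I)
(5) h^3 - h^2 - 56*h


(1) = (p + 1/4)*(p + 1)*(p + 5)
(2) = l^3 + 7*l^2/2 + 3*l/2
(3) = (b + 2)*(b - 3*I)*(b + 2*I)*(-I*b + 1)
(4) = z^4 - z^3 + 2*I*z^3 + z^2 - 2*I*z^2 - z + 2*I*z - 2*I
(5) = h*(h - 8)*(h + 7)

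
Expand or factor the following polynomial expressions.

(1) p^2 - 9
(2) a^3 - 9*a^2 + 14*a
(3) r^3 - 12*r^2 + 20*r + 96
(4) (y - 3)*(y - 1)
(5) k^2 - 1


(1) = (p - 3)*(p + 3)
(2) = a*(a - 7)*(a - 2)
(3) = (r - 8)*(r - 6)*(r + 2)
(4) = y^2 - 4*y + 3
(5) = (k - 1)*(k + 1)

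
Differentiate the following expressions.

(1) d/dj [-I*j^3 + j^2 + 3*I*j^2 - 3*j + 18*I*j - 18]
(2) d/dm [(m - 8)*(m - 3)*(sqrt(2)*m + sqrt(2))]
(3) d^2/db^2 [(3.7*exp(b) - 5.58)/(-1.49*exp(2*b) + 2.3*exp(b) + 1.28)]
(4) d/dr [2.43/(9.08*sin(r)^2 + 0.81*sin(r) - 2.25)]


(1) = -3*I*j^2 + j*(2 + 6*I) - 3 + 18*I
(2) = sqrt(2)*(3*m^2 - 20*m + 13)
(3) = (-8.21437*exp(4*b) + 36.872732*exp(3*b) - 99.70782*exp(2*b) + 82.979704*exp(b) - 22.4896)*exp(b)/(3.307949*exp(6*b) - 15.31869*exp(5*b) + 15.121116*exp(4*b) + 14.15236*exp(3*b) - 12.989952*exp(2*b) - 11.30496*exp(b) - 2.097152)
(4) = -(44.1288*sin(r) + 1.9683)*cos(r)/(9.08*sin(r)^2 + 0.81*sin(r) - 2.25)^2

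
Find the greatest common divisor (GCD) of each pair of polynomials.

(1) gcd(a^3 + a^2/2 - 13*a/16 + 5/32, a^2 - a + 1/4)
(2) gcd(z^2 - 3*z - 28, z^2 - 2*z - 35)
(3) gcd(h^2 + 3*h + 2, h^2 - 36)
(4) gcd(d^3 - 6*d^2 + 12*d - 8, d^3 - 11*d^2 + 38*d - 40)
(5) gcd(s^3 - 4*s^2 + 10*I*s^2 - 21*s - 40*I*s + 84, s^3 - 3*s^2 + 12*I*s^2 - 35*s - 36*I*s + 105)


(1) = gcd((a - 1/2)*(a - 1/4)*(a + 5/4), (a - 1/2)^2) = a - 1/2
(2) = z - 7
(3) = 1
(4) = gcd((d - 2)^3, (d - 5)*(d - 4)*(d - 2)) = d - 2
(5) = s + 7*I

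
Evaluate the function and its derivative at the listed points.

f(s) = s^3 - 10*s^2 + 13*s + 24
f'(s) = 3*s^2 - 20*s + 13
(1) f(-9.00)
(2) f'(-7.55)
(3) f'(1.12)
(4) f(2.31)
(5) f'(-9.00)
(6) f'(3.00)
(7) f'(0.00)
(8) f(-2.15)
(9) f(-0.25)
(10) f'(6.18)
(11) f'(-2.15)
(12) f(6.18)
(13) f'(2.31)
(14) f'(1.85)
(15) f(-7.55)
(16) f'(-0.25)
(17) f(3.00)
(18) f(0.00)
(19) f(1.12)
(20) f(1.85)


(1) = -1632.00
(2) = 335.01
(3) = -5.64
(4) = 13.00
(5) = 436.00
(6) = -20.00
(7) = 13.00
(8) = -60.11
(9) = 20.11
(10) = 3.98
(11) = 69.87
(12) = -41.55
(13) = -17.19
(14) = -13.73
(15) = -1074.54
(16) = 18.19
(17) = 0.00
(18) = 24.00
(19) = 27.42
(20) = 20.16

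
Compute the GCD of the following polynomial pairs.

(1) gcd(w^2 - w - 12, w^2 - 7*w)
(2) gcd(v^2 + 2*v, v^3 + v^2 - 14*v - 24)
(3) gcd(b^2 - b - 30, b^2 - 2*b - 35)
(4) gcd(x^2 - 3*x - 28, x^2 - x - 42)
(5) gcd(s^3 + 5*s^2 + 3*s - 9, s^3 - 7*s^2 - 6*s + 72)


(1) = 1
(2) = v + 2
(3) = b + 5
(4) = gcd((x - 7)*(x + 4), (x - 7)*(x + 6)) = x - 7
(5) = s + 3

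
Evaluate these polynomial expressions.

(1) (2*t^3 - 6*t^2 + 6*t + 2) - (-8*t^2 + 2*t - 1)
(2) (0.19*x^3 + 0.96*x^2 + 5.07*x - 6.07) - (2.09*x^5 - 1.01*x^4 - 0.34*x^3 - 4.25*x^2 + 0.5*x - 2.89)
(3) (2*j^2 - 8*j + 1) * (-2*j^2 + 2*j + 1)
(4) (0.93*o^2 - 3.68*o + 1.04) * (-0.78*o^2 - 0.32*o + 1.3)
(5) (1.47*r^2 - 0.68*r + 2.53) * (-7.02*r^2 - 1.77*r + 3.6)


(1) = 2*t^3 + 2*t^2 + 4*t + 3
(2) = -2.09*x^5 + 1.01*x^4 + 0.53*x^3 + 5.21*x^2 + 4.57*x - 3.18
(3) = -4*j^4 + 20*j^3 - 16*j^2 - 6*j + 1
(4) = -0.7254*o^4 + 2.5728*o^3 + 1.5754*o^2 - 5.1168*o + 1.352
(5) = -10.3194*r^4 + 2.1717*r^3 - 11.265*r^2 - 6.9261*r + 9.108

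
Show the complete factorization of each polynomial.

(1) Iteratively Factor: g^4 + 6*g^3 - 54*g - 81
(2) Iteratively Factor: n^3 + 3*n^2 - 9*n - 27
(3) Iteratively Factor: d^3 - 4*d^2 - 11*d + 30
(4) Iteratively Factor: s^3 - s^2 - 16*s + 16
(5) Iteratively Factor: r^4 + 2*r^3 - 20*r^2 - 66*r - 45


(1) = (g + 3)*(g^3 + 3*g^2 - 9*g - 27) = (g + 3)^2*(g^2 - 9) = (g - 3)*(g + 3)^2*(g + 3)
(2) = (n + 3)*(n^2 - 9) = (n - 3)*(n + 3)*(n + 3)
(3) = (d - 5)*(d^2 + d - 6) = (d - 5)*(d + 3)*(d - 2)
(4) = (s - 4)*(s^2 + 3*s - 4) = (s - 4)*(s - 1)*(s + 4)
(5) = (r + 3)*(r^3 - r^2 - 17*r - 15) = (r - 5)*(r + 3)*(r^2 + 4*r + 3) = (r - 5)*(r + 1)*(r + 3)*(r + 3)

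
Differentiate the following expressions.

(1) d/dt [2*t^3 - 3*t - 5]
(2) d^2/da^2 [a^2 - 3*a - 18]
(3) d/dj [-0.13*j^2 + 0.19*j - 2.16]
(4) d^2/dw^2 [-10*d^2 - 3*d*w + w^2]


(1) = 6*t^2 - 3
(2) = 2
(3) = 0.19 - 0.26*j
(4) = 2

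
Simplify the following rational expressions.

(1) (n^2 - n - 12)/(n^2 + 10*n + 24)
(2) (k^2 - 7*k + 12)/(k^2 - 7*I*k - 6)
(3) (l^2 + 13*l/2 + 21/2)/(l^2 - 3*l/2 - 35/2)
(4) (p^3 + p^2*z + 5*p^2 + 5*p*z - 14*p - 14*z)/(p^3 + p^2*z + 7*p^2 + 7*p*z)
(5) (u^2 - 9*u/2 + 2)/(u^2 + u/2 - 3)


(1) = (n^2 - n - 12)/(n^2 + 10*n + 24)
(2) = (k^2 - 7*k + 12)/(k^2 - 7*I*k - 6)
(3) = (l + 3)/(l - 5)
(4) = (p - 2)/p
(5) = (2*u^2 - 9*u + 4)/(2*u^2 + u - 6)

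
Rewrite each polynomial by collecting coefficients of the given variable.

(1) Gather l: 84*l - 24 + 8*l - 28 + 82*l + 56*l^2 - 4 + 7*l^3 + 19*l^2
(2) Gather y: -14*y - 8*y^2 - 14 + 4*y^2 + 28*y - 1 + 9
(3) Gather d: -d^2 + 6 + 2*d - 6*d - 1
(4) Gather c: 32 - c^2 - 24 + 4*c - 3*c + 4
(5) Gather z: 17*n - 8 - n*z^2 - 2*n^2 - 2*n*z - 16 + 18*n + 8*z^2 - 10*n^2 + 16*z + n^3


(1) = 7*l^3 + 75*l^2 + 174*l - 56
(2) = -4*y^2 + 14*y - 6
(3) = -d^2 - 4*d + 5
(4) = -c^2 + c + 12
(5) = n^3 - 12*n^2 + 35*n + z^2*(8 - n) + z*(16 - 2*n) - 24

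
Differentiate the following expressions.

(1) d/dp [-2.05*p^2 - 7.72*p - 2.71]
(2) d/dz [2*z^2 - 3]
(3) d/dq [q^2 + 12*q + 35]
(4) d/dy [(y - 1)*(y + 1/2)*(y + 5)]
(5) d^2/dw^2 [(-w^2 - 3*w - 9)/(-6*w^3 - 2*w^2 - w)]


(1) = -4.1*p - 7.72
(2) = 4*z
(3) = 2*q + 12
(4) = 3*y^2 + 9*y - 3
(5) = 2*(36*w^6 + 324*w^5 + 2034*w^4 + 856*w^3 + 270*w^2 + 54*w + 9)/(w^3*(216*w^6 + 216*w^5 + 180*w^4 + 80*w^3 + 30*w^2 + 6*w + 1))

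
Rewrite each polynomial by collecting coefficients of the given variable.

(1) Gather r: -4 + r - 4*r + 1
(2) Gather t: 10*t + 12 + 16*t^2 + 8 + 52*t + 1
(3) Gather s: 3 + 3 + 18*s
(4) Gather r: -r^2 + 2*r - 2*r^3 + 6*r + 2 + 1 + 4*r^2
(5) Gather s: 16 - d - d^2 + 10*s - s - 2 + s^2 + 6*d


(1) = -3*r - 3
(2) = 16*t^2 + 62*t + 21
(3) = 18*s + 6
(4) = -2*r^3 + 3*r^2 + 8*r + 3
(5) = -d^2 + 5*d + s^2 + 9*s + 14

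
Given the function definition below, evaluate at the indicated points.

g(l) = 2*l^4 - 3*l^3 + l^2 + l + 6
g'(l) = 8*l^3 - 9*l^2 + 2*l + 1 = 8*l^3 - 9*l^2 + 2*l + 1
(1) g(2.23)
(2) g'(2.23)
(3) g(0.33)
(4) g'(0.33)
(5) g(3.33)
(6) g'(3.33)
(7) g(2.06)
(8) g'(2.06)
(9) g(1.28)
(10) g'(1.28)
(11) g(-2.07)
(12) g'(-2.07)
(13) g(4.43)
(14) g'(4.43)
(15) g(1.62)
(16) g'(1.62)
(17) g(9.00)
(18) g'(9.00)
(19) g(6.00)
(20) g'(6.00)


(1) = 29.39
(2) = 49.42
(3) = 6.35
(4) = 0.97
(5) = 155.57
(6) = 203.27
(7) = 22.09
(8) = 36.86
(9) = 8.00
(10) = 5.59
(11) = 71.54
(12) = -112.66
(13) = 539.51
(14) = 528.74
(15) = 11.26
(16) = 14.63
(17) = 11031.00
(18) = 5122.00
(19) = 1992.00
(20) = 1417.00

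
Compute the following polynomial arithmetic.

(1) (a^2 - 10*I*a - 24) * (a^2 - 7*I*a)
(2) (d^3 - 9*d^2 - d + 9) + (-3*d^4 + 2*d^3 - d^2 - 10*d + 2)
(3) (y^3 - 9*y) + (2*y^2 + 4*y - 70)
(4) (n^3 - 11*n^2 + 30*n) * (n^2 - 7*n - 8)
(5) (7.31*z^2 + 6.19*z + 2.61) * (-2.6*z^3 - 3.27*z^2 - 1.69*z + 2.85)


(1) = a^4 - 17*I*a^3 - 94*a^2 + 168*I*a
(2) = -3*d^4 + 3*d^3 - 10*d^2 - 11*d + 11
(3) = y^3 + 2*y^2 - 5*y - 70
(4) = n^5 - 18*n^4 + 99*n^3 - 122*n^2 - 240*n
(5) = -19.006*z^5 - 39.9977*z^4 - 39.3812*z^3 + 1.8377*z^2 + 13.2306*z + 7.4385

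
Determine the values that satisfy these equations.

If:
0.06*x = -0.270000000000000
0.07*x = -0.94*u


Then:
u = 0.34
x = -4.50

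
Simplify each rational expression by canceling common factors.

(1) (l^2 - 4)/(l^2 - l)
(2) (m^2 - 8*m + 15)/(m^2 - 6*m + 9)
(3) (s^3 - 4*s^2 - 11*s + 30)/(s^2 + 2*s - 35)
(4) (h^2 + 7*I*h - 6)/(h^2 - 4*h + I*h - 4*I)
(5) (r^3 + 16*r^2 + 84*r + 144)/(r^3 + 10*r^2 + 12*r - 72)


(1) = (l^2 - 4)/(l^2 - l)
(2) = (m - 5)/(m - 3)
(3) = (s^2 + s - 6)/(s + 7)
(4) = (h + 6*I)/(h - 4)
(5) = (r + 4)/(r - 2)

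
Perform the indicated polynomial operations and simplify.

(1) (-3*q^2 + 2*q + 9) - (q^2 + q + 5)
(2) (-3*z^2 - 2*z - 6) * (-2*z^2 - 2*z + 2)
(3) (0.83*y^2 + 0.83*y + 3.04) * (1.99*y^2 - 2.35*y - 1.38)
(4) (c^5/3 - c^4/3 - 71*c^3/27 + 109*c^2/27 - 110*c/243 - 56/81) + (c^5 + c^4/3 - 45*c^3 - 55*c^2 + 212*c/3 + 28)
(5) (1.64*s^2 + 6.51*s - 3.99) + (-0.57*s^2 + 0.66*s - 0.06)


(1) = -4*q^2 + q + 4
(2) = 6*z^4 + 10*z^3 + 10*z^2 + 8*z - 12
(3) = 1.6517*y^4 - 0.2988*y^3 + 2.9537*y^2 - 8.2894*y - 4.1952
(4) = 4*c^5/3 - 1286*c^3/27 - 1376*c^2/27 + 17062*c/243 + 2212/81
(5) = 1.07*s^2 + 7.17*s - 4.05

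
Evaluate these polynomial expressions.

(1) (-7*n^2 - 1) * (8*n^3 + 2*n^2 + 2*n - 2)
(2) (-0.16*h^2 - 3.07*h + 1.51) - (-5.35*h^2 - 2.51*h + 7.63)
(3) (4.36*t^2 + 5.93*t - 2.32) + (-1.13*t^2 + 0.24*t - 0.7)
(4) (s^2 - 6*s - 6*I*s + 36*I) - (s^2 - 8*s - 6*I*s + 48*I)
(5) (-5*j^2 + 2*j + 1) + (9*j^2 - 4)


(1) = -56*n^5 - 14*n^4 - 22*n^3 + 12*n^2 - 2*n + 2
(2) = 5.19*h^2 - 0.56*h - 6.12
(3) = 3.23*t^2 + 6.17*t - 3.02
(4) = 2*s - 12*I
(5) = 4*j^2 + 2*j - 3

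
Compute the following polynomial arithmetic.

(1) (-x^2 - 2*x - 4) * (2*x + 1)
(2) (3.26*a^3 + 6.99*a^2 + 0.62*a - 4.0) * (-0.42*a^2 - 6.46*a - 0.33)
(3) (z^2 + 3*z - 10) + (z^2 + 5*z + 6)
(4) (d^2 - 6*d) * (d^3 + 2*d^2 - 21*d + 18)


(1) = -2*x^3 - 5*x^2 - 10*x - 4
(2) = -1.3692*a^5 - 23.9954*a^4 - 46.4916*a^3 - 4.6319*a^2 + 25.6354*a + 1.32
(3) = 2*z^2 + 8*z - 4
(4) = d^5 - 4*d^4 - 33*d^3 + 144*d^2 - 108*d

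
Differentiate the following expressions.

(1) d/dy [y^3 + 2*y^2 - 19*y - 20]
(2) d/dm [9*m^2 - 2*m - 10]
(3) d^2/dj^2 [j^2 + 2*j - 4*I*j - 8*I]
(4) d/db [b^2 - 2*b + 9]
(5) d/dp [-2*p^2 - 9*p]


(1) = 3*y^2 + 4*y - 19
(2) = 18*m - 2
(3) = 2
(4) = 2*b - 2
(5) = -4*p - 9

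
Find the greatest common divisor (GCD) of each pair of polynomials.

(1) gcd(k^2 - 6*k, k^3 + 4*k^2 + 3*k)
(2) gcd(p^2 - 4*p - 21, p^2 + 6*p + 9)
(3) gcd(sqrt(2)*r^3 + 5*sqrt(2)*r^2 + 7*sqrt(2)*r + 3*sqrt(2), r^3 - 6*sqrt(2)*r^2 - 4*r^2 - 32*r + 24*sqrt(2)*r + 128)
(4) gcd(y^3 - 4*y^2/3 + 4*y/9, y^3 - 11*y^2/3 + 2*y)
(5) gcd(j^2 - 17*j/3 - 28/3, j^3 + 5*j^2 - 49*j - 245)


(1) = k
(2) = p + 3
(3) = 1
(4) = gcd(y*(y - 2/3)^2, y*(y - 3)*(y - 2/3)) = y^2 - 2*y/3
(5) = gcd((j - 7)*(j + 4/3), (j - 7)*(j + 5)*(j + 7)) = j - 7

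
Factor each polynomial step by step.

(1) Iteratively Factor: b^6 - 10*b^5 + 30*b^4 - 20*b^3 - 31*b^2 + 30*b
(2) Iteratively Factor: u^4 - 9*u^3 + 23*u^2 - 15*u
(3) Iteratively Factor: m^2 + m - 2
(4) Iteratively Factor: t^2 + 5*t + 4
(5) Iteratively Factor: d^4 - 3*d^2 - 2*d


(1) = (b - 5)*(b^5 - 5*b^4 + 5*b^3 + 5*b^2 - 6*b) = (b - 5)*(b + 1)*(b^4 - 6*b^3 + 11*b^2 - 6*b) = (b - 5)*(b - 2)*(b + 1)*(b^3 - 4*b^2 + 3*b) = (b - 5)*(b - 2)*(b - 1)*(b + 1)*(b^2 - 3*b) = (b - 5)*(b - 3)*(b - 2)*(b - 1)*(b + 1)*(b)
(2) = (u - 5)*(u^3 - 4*u^2 + 3*u) = u*(u - 5)*(u^2 - 4*u + 3) = u*(u - 5)*(u - 3)*(u - 1)
(3) = (m + 2)*(m - 1)
(4) = (t + 4)*(t + 1)
(5) = (d + 1)*(d^3 - d^2 - 2*d) = (d - 2)*(d + 1)*(d^2 + d) = d*(d - 2)*(d + 1)*(d + 1)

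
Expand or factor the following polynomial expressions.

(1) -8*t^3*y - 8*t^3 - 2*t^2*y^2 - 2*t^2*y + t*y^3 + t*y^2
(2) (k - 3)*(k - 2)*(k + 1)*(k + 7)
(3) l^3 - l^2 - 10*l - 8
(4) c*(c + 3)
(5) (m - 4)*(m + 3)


(1) = (-4*t + y)*(2*t + y)*(t*y + t)
(2) = k^4 + 3*k^3 - 27*k^2 + 13*k + 42
(3) = (l - 4)*(l + 1)*(l + 2)
(4) = c^2 + 3*c
(5) = m^2 - m - 12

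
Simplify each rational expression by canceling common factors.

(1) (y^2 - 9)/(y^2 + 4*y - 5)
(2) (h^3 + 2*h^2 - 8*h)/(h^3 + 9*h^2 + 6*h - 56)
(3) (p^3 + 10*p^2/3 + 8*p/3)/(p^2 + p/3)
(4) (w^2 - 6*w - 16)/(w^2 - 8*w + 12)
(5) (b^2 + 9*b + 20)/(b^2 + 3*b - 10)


(1) = (y^2 - 9)/(y^2 + 4*y - 5)
(2) = h/(h + 7)
(3) = (3*p^2 + 10*p + 8)/(3*p + 1)
(4) = (w^2 - 6*w - 16)/(w^2 - 8*w + 12)
(5) = (b + 4)/(b - 2)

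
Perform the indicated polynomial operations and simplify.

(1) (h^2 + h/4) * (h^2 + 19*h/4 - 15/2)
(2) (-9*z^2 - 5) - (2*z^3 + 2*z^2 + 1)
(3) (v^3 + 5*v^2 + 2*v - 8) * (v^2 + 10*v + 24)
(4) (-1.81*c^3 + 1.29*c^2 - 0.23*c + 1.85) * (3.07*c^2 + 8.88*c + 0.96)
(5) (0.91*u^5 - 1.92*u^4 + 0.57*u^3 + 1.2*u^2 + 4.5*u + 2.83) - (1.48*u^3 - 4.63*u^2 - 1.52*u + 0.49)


(1) = h^4 + 5*h^3 - 101*h^2/16 - 15*h/8
(2) = -2*z^3 - 11*z^2 - 6
(3) = v^5 + 15*v^4 + 76*v^3 + 132*v^2 - 32*v - 192
(4) = -5.5567*c^5 - 12.1125*c^4 + 9.0115*c^3 + 4.8755*c^2 + 16.2072*c + 1.776
(5) = 0.91*u^5 - 1.92*u^4 - 0.91*u^3 + 5.83*u^2 + 6.02*u + 2.34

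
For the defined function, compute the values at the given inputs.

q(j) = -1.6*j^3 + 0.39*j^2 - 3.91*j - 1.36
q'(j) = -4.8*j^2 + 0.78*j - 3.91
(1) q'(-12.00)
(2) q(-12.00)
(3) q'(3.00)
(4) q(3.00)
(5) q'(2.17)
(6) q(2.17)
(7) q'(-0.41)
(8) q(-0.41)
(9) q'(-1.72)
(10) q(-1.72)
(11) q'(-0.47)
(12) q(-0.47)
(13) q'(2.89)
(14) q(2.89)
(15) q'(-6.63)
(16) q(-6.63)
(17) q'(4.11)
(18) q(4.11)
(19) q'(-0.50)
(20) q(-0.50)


(1) = -704.47
(2) = 2866.52
(3) = -44.77
(4) = -52.78
(5) = -24.82
(6) = -24.36
(7) = -5.04
(8) = 0.42
(9) = -19.45
(10) = 14.66
(11) = -5.34
(12) = 0.73
(13) = -41.75
(14) = -48.02
(15) = -220.07
(16) = 508.00
(17) = -81.79
(18) = -121.92
(19) = -5.50
(20) = 0.89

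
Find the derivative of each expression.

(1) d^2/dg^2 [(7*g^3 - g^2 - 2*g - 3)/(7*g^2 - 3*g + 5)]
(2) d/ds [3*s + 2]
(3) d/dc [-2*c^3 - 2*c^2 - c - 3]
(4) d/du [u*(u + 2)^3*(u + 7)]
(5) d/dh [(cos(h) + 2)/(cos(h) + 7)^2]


(1) = 2*(-301*g^3 - 651*g^2 + 924*g + 23)/(343*g^6 - 441*g^5 + 924*g^4 - 657*g^3 + 660*g^2 - 225*g + 125)
(2) = 3
(3) = -6*c^2 - 4*c - 1
(4) = 5*u^4 + 52*u^3 + 162*u^2 + 184*u + 56
(5) = (cos(h) - 3)*sin(h)/(cos(h) + 7)^3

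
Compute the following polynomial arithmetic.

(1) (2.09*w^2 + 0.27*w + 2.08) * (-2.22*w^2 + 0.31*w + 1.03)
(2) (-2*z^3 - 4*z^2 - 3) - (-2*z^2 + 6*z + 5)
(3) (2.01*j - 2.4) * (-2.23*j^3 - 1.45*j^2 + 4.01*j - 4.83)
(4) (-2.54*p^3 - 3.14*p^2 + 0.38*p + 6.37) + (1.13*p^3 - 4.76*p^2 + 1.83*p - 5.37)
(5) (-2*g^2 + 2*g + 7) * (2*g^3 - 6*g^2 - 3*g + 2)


(1) = -4.6398*w^4 + 0.0485*w^3 - 2.3812*w^2 + 0.9229*w + 2.1424
(2) = -2*z^3 - 2*z^2 - 6*z - 8
(3) = -4.4823*j^4 + 2.4375*j^3 + 11.5401*j^2 - 19.3323*j + 11.592
(4) = -1.41*p^3 - 7.9*p^2 + 2.21*p + 1.0
(5) = -4*g^5 + 16*g^4 + 8*g^3 - 52*g^2 - 17*g + 14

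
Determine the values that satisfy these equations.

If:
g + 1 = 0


Then:
g = -1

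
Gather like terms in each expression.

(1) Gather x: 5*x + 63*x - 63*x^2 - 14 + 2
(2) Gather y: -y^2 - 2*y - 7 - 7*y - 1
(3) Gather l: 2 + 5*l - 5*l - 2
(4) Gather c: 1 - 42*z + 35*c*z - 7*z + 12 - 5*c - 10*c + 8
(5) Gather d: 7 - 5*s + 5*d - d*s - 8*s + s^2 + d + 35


(1) = -63*x^2 + 68*x - 12
(2) = -y^2 - 9*y - 8
(3) = 0
(4) = c*(35*z - 15) - 49*z + 21
(5) = d*(6 - s) + s^2 - 13*s + 42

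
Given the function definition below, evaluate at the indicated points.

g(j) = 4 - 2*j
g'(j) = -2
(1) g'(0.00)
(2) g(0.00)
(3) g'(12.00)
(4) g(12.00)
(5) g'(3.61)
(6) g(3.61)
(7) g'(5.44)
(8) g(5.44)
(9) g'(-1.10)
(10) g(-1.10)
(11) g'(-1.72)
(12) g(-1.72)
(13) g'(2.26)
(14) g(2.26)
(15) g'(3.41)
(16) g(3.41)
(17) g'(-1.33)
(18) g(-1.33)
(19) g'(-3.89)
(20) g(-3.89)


(1) = -2.00
(2) = 4.00
(3) = -2.00
(4) = -20.00
(5) = -2.00
(6) = -3.22
(7) = -2.00
(8) = -6.88
(9) = -2.00
(10) = 6.20
(11) = -2.00
(12) = 7.44
(13) = -2.00
(14) = -0.52
(15) = -2.00
(16) = -2.82
(17) = -2.00
(18) = 6.66
(19) = -2.00
(20) = 11.78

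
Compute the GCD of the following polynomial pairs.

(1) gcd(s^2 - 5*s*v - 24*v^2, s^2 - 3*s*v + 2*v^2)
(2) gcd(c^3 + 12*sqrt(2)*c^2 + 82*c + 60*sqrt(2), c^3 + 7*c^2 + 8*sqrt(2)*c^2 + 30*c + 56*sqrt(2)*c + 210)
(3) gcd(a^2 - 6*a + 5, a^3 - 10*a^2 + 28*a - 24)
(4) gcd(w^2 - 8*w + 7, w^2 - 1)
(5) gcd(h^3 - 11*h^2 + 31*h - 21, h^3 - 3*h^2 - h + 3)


(1) = 1
(2) = gcd((c + sqrt(2))*(c + 5*sqrt(2))*(c + 6*sqrt(2)), (c + 7)*(c + 3*sqrt(2))*(c + 5*sqrt(2))) = c + 5*sqrt(2)
(3) = gcd((a - 5)*(a - 1), (a - 6)*(a - 2)^2) = 1
(4) = gcd((w - 7)*(w - 1), (w - 1)*(w + 1)) = w - 1
(5) = h^2 - 4*h + 3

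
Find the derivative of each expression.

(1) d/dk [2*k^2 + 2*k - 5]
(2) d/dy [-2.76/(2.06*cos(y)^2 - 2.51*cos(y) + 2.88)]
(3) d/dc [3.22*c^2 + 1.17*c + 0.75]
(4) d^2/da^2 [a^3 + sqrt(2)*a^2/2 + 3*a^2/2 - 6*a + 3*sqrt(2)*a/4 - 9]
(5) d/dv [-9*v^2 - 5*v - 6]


(1) = 4*k + 2
(2) = (6.9276 - 11.3712*cos(y))*sin(y)/(2.06*cos(y)^2 - 2.51*cos(y) + 2.88)^2
(3) = 6.44*c + 1.17
(4) = 6*a + sqrt(2) + 3
(5) = -18*v - 5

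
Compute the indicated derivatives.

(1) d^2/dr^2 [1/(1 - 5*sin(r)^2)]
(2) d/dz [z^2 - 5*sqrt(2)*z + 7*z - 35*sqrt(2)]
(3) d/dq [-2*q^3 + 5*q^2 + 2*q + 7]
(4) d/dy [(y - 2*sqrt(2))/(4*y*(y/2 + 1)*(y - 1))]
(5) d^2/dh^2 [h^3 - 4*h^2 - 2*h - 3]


(1) = 10*(10*sin(r)^4 - 13*sin(r)^2 - 1)/(5*sin(r)^2 - 1)^3
(2) = 2*z - 5*sqrt(2) + 7
(3) = -6*q^2 + 10*q + 2
(4) = (-y^3 - y^2/2 + 3*sqrt(2)*y^2 + 2*sqrt(2)*y - 2*sqrt(2))/(y^2*(y^4 + 2*y^3 - 3*y^2 - 4*y + 4))
(5) = 6*h - 8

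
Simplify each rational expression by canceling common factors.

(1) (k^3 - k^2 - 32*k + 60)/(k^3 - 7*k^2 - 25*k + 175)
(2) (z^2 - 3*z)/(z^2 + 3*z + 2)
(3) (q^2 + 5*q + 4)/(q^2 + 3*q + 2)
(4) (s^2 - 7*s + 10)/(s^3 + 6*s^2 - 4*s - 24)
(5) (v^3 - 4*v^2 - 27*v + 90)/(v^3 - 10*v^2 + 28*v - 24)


(1) = (k^2 + 4*k - 12)/(k^2 - 2*k - 35)
(2) = (z^2 - 3*z)/(z^2 + 3*z + 2)
(3) = (q + 4)/(q + 2)
(4) = (s - 5)/(s^2 + 8*s + 12)
(5) = (v^2 + 2*v - 15)/(v^2 - 4*v + 4)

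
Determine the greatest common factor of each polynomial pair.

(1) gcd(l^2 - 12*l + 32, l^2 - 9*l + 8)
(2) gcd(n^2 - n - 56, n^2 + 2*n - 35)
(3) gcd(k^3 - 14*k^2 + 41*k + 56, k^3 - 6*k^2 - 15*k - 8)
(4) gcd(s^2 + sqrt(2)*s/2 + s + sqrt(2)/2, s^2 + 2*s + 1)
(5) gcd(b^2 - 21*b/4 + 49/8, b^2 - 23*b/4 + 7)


(1) = gcd((l - 8)*(l - 4), (l - 8)*(l - 1)) = l - 8
(2) = n + 7
(3) = k^2 - 7*k - 8
(4) = s + 1
(5) = b - 7/4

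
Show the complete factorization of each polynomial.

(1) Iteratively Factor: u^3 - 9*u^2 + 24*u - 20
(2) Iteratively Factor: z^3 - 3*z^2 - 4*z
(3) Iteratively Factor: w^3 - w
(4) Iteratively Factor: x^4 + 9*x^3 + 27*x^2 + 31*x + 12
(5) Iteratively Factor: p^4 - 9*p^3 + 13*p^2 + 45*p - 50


(1) = (u - 5)*(u^2 - 4*u + 4) = (u - 5)*(u - 2)*(u - 2)
(2) = (z)*(z^2 - 3*z - 4) = z*(z + 1)*(z - 4)
(3) = (w)*(w^2 - 1) = w*(w + 1)*(w - 1)
(4) = (x + 4)*(x^3 + 5*x^2 + 7*x + 3) = (x + 3)*(x + 4)*(x^2 + 2*x + 1) = (x + 1)*(x + 3)*(x + 4)*(x + 1)
(5) = (p - 1)*(p^3 - 8*p^2 + 5*p + 50) = (p - 5)*(p - 1)*(p^2 - 3*p - 10) = (p - 5)^2*(p - 1)*(p + 2)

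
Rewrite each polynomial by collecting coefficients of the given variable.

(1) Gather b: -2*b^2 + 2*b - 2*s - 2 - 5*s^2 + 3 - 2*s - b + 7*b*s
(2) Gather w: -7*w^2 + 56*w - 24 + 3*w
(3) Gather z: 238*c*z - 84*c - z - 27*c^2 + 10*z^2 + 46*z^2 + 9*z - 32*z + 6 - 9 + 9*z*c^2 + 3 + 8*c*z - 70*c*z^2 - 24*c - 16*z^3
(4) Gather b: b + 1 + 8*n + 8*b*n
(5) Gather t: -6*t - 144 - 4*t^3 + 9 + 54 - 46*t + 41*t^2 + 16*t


(1) = -2*b^2 + b*(7*s + 1) - 5*s^2 - 4*s + 1
(2) = -7*w^2 + 59*w - 24
(3) = -27*c^2 - 108*c - 16*z^3 + z^2*(56 - 70*c) + z*(9*c^2 + 246*c - 24)
(4) = b*(8*n + 1) + 8*n + 1
(5) = -4*t^3 + 41*t^2 - 36*t - 81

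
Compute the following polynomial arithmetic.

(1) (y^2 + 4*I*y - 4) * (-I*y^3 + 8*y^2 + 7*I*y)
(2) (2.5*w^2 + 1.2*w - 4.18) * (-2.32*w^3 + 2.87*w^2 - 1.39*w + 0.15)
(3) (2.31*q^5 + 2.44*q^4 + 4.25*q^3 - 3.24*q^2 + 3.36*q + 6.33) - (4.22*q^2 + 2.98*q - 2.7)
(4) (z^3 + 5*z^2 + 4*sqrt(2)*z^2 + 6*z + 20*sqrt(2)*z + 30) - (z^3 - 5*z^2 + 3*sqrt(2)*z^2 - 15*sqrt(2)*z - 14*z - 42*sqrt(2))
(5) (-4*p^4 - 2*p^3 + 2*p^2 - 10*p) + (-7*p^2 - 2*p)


(1) = -I*y^5 + 12*y^4 + 43*I*y^3 - 60*y^2 - 28*I*y
(2) = -5.8*w^5 + 4.391*w^4 + 9.6666*w^3 - 13.2896*w^2 + 5.9902*w - 0.627
(3) = 2.31*q^5 + 2.44*q^4 + 4.25*q^3 - 7.46*q^2 + 0.38*q + 9.03
(4) = sqrt(2)*z^2 + 10*z^2 + 20*z + 35*sqrt(2)*z + 30 + 42*sqrt(2)
(5) = -4*p^4 - 2*p^3 - 5*p^2 - 12*p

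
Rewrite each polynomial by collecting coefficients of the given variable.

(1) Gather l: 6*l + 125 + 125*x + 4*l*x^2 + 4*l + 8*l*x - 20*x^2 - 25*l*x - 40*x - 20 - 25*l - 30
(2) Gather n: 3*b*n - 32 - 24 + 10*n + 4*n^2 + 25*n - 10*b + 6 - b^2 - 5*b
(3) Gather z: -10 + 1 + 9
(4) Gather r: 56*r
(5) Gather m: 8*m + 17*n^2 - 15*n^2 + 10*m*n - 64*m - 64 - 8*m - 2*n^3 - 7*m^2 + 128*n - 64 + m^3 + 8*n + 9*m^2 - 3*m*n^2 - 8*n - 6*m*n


(1) = l*(4*x^2 - 17*x - 15) - 20*x^2 + 85*x + 75
(2) = -b^2 - 15*b + 4*n^2 + n*(3*b + 35) - 50
(3) = 0
(4) = 56*r
(5) = m^3 + 2*m^2 + m*(-3*n^2 + 4*n - 64) - 2*n^3 + 2*n^2 + 128*n - 128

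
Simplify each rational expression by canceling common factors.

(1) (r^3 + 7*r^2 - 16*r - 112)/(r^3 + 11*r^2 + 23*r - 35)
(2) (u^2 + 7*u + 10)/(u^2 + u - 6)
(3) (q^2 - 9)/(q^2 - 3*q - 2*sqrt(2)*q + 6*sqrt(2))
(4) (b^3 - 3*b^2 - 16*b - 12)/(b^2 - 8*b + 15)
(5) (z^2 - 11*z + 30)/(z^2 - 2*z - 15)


(1) = (r^2 - 16)/(r^2 + 4*r - 5)
(2) = (u^2 + 7*u + 10)/(u^2 + u - 6)
(3) = (q + 3)/(q - 2*sqrt(2))
(4) = (b^3 - 3*b^2 - 16*b - 12)/(b^2 - 8*b + 15)
(5) = (z - 6)/(z + 3)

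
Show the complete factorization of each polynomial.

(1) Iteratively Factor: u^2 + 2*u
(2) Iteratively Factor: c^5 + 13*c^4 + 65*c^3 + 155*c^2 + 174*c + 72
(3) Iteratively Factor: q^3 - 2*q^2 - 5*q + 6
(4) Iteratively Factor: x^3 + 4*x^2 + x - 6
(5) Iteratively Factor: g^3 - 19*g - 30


(1) = (u)*(u + 2)
(2) = (c + 4)*(c^4 + 9*c^3 + 29*c^2 + 39*c + 18) = (c + 3)*(c + 4)*(c^3 + 6*c^2 + 11*c + 6) = (c + 2)*(c + 3)*(c + 4)*(c^2 + 4*c + 3) = (c + 2)*(c + 3)^2*(c + 4)*(c + 1)
(3) = (q - 3)*(q^2 + q - 2) = (q - 3)*(q - 1)*(q + 2)
(4) = (x + 3)*(x^2 + x - 2) = (x + 2)*(x + 3)*(x - 1)
(5) = (g + 2)*(g^2 - 2*g - 15) = (g - 5)*(g + 2)*(g + 3)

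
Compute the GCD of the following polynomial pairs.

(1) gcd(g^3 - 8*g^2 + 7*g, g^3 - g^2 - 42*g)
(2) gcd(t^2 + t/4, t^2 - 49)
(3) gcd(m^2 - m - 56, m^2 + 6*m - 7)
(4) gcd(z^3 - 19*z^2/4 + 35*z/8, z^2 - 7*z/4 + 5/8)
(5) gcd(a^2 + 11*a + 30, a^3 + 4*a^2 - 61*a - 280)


(1) = gcd(g*(g - 7)*(g - 1), g*(g - 7)*(g + 6)) = g^2 - 7*g
(2) = gcd(t*(t + 1/4), (t - 7)*(t + 7)) = 1
(3) = m + 7
(4) = z - 5/4
(5) = gcd((a + 5)*(a + 6), (a - 8)*(a + 5)*(a + 7)) = a + 5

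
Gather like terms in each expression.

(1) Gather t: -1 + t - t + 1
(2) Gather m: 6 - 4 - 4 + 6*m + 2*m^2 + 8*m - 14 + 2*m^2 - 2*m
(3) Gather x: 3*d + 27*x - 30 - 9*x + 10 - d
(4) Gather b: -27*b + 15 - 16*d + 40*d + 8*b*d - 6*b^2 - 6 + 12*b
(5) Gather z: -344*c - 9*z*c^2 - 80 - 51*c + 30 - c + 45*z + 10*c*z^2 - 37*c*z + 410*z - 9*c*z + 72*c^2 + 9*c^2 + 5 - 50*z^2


(1) = 0
(2) = 4*m^2 + 12*m - 16
(3) = 2*d + 18*x - 20
(4) = -6*b^2 + b*(8*d - 15) + 24*d + 9
(5) = 81*c^2 - 396*c + z^2*(10*c - 50) + z*(-9*c^2 - 46*c + 455) - 45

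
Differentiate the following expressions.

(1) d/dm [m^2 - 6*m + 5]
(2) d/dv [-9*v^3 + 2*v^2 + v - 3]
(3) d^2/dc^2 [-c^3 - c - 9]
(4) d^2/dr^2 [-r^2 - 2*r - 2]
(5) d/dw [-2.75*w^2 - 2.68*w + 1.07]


(1) = 2*m - 6
(2) = -27*v^2 + 4*v + 1
(3) = -6*c
(4) = -2
(5) = -5.5*w - 2.68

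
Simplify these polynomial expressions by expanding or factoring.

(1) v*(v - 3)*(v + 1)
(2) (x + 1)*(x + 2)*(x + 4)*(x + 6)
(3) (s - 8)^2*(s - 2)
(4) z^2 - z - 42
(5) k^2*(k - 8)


(1) = v^3 - 2*v^2 - 3*v
(2) = x^4 + 13*x^3 + 56*x^2 + 92*x + 48
(3) = s^3 - 18*s^2 + 96*s - 128
(4) = (z - 7)*(z + 6)
(5) = k^3 - 8*k^2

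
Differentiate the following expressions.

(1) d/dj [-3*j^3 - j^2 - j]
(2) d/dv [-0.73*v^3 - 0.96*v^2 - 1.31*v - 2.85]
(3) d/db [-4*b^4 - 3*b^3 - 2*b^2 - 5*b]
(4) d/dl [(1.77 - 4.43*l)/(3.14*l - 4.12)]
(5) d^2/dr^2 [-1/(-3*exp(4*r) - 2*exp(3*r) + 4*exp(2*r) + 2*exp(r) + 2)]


(1) = -9*j^2 - 2*j - 1
(2) = -2.19*v^2 - 1.92*v - 1.31
(3) = -16*b^3 - 9*b^2 - 4*b - 5
(4) = (39.858532*l - 52.298456)/(3.14*l - 4.12)^3
(5) = 2*((-24*exp(3*r) - 9*exp(2*r) + 8*exp(r) + 1)*(-3*exp(4*r) - 2*exp(3*r) + 4*exp(2*r) + 2*exp(r) + 2) - 4*(6*exp(3*r) + 3*exp(2*r) - 4*exp(r) - 1)^2*exp(r))*exp(r)/(-3*exp(4*r) - 2*exp(3*r) + 4*exp(2*r) + 2*exp(r) + 2)^3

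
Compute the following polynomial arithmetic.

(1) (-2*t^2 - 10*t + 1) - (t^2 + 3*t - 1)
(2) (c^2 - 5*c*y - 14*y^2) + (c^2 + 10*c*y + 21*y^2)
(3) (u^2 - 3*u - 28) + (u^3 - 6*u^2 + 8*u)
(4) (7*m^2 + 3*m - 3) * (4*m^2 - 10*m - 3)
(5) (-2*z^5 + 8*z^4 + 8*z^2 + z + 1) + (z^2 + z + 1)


(1) = -3*t^2 - 13*t + 2
(2) = 2*c^2 + 5*c*y + 7*y^2
(3) = u^3 - 5*u^2 + 5*u - 28
(4) = 28*m^4 - 58*m^3 - 63*m^2 + 21*m + 9
(5) = -2*z^5 + 8*z^4 + 9*z^2 + 2*z + 2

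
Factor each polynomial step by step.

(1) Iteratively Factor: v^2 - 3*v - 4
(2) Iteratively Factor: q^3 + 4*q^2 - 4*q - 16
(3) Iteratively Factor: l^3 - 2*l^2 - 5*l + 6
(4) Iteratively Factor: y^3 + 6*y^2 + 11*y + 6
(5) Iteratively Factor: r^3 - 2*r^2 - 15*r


(1) = (v - 4)*(v + 1)
(2) = (q + 4)*(q^2 - 4) = (q + 2)*(q + 4)*(q - 2)
(3) = (l - 1)*(l^2 - l - 6) = (l - 3)*(l - 1)*(l + 2)
(4) = (y + 1)*(y^2 + 5*y + 6) = (y + 1)*(y + 3)*(y + 2)
(5) = (r + 3)*(r^2 - 5*r) = r*(r + 3)*(r - 5)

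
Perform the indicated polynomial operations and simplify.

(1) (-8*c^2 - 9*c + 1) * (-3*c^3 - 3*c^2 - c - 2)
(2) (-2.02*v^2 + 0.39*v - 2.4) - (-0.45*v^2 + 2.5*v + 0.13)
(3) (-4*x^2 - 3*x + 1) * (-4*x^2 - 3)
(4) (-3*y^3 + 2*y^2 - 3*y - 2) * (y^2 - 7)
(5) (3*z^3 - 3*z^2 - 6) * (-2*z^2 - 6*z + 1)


(1) = 24*c^5 + 51*c^4 + 32*c^3 + 22*c^2 + 17*c - 2
(2) = -1.57*v^2 - 2.11*v - 2.53
(3) = 16*x^4 + 12*x^3 + 8*x^2 + 9*x - 3
(4) = -3*y^5 + 2*y^4 + 18*y^3 - 16*y^2 + 21*y + 14
(5) = -6*z^5 - 12*z^4 + 21*z^3 + 9*z^2 + 36*z - 6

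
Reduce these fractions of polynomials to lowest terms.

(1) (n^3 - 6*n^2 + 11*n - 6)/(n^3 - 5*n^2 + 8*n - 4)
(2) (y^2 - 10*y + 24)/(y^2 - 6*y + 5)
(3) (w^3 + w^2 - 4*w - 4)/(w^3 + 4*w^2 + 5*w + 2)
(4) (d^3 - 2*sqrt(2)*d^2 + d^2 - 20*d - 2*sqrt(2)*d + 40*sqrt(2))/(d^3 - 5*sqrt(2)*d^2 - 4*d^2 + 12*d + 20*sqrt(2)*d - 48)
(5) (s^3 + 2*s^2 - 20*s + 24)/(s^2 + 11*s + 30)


(1) = (n - 3)/(n - 2)
(2) = (y^2 - 10*y + 24)/(y^2 - 6*y + 5)
(3) = (w - 2)/(w + 1)
(4) = (d + 5)/(d - 3*sqrt(2))
(5) = (s^2 - 4*s + 4)/(s + 5)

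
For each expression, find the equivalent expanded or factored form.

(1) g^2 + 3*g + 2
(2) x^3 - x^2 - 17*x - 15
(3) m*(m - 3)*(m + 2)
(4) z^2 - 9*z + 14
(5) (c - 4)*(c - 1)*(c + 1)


(1) = (g + 1)*(g + 2)
(2) = (x - 5)*(x + 1)*(x + 3)
(3) = m^3 - m^2 - 6*m
(4) = (z - 7)*(z - 2)
(5) = c^3 - 4*c^2 - c + 4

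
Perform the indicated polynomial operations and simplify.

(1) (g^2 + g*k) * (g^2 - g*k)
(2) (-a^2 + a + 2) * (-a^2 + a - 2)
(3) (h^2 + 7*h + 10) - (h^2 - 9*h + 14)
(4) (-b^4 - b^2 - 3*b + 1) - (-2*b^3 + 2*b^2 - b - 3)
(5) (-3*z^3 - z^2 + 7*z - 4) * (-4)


(1) = g^4 - g^2*k^2
(2) = a^4 - 2*a^3 + a^2 - 4
(3) = 16*h - 4
(4) = -b^4 + 2*b^3 - 3*b^2 - 2*b + 4
(5) = 12*z^3 + 4*z^2 - 28*z + 16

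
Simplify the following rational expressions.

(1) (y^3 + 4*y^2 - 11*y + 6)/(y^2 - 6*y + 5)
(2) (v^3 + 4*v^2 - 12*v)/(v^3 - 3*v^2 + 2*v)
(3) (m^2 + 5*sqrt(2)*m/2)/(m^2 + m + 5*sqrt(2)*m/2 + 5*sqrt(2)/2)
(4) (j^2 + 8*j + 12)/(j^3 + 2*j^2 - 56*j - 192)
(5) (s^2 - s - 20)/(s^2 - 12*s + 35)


(1) = (y^2 + 5*y - 6)/(y - 5)
(2) = (v + 6)/(v - 1)
(3) = 4*m/(4*m + 4)
(4) = (j + 2)/(j^2 - 4*j - 32)
(5) = (s + 4)/(s - 7)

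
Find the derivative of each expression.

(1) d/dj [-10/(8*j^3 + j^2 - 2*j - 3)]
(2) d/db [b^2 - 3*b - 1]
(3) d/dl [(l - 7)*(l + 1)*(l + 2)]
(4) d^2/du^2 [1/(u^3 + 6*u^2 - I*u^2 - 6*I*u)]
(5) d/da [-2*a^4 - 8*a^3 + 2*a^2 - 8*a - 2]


(1) = 20*(12*j^2 + j - 1)/(8*j^3 + j^2 - 2*j - 3)^2
(2) = 2*b - 3
(3) = 3*l^2 - 8*l - 19
(4) = 2*(u*(-3*u - 6 + I)*(u^2 + 6*u - I*u - 6*I) + (3*u^2 + 12*u - 2*I*u - 6*I)^2)/(u^3*(u^2 + 6*u - I*u - 6*I)^3)
(5) = -8*a^3 - 24*a^2 + 4*a - 8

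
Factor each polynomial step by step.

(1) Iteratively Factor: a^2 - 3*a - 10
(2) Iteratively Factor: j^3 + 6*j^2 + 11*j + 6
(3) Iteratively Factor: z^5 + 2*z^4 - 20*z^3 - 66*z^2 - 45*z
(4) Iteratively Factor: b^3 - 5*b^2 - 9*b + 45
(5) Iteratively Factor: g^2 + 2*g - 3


(1) = (a - 5)*(a + 2)
(2) = (j + 3)*(j^2 + 3*j + 2) = (j + 1)*(j + 3)*(j + 2)
(3) = (z - 5)*(z^4 + 7*z^3 + 15*z^2 + 9*z) = z*(z - 5)*(z^3 + 7*z^2 + 15*z + 9) = z*(z - 5)*(z + 1)*(z^2 + 6*z + 9) = z*(z - 5)*(z + 1)*(z + 3)*(z + 3)
(4) = (b - 3)*(b^2 - 2*b - 15) = (b - 3)*(b + 3)*(b - 5)
(5) = (g + 3)*(g - 1)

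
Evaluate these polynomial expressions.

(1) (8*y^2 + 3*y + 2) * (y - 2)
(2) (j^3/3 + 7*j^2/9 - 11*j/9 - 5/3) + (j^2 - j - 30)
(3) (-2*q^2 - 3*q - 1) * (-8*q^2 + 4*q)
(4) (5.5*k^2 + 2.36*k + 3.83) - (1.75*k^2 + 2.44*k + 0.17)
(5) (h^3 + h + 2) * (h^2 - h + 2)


(1) = 8*y^3 - 13*y^2 - 4*y - 4
(2) = j^3/3 + 16*j^2/9 - 20*j/9 - 95/3
(3) = 16*q^4 + 16*q^3 - 4*q^2 - 4*q
(4) = 3.75*k^2 - 0.08*k + 3.66
(5) = h^5 - h^4 + 3*h^3 + h^2 + 4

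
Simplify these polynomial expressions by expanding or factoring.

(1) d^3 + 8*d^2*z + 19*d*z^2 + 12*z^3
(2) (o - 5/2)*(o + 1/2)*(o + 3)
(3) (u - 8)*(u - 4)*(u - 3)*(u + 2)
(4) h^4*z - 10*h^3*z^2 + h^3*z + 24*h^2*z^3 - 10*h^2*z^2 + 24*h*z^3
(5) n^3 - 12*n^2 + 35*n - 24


(1) = (d + z)*(d + 3*z)*(d + 4*z)
(2) = o^3 + o^2 - 29*o/4 - 15/4
(3) = u^4 - 13*u^3 + 38*u^2 + 40*u - 192
(4) = h*(h - 6*z)*(h - 4*z)*(h*z + z)
(5) = (n - 8)*(n - 3)*(n - 1)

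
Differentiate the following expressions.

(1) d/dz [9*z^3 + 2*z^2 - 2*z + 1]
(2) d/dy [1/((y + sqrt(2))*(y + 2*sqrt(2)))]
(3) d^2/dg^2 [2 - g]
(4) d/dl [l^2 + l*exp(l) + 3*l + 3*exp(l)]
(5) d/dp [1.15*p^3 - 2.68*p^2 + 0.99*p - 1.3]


(1) = 27*z^2 + 4*z - 2
(2) = (-2*y - 3*sqrt(2))/(y^4 + 6*sqrt(2)*y^3 + 26*y^2 + 24*sqrt(2)*y + 16)
(3) = 0
(4) = l*exp(l) + 2*l + 4*exp(l) + 3
(5) = 3.45*p^2 - 5.36*p + 0.99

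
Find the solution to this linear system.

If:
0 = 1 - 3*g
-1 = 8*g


Then:
No Solution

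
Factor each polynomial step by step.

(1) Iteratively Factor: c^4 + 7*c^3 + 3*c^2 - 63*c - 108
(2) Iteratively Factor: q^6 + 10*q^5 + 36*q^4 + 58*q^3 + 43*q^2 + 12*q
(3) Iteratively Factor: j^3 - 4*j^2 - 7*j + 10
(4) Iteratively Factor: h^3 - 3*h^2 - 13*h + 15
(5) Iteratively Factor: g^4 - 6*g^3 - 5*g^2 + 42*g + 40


(1) = (c - 3)*(c^3 + 10*c^2 + 33*c + 36) = (c - 3)*(c + 3)*(c^2 + 7*c + 12) = (c - 3)*(c + 3)*(c + 4)*(c + 3)
(2) = (q)*(q^5 + 10*q^4 + 36*q^3 + 58*q^2 + 43*q + 12) = q*(q + 3)*(q^4 + 7*q^3 + 15*q^2 + 13*q + 4) = q*(q + 1)*(q + 3)*(q^3 + 6*q^2 + 9*q + 4) = q*(q + 1)^2*(q + 3)*(q^2 + 5*q + 4) = q*(q + 1)^2*(q + 3)*(q + 4)*(q + 1)
(3) = (j - 1)*(j^2 - 3*j - 10) = (j - 1)*(j + 2)*(j - 5)
(4) = (h - 1)*(h^2 - 2*h - 15) = (h - 5)*(h - 1)*(h + 3)
(5) = (g + 2)*(g^3 - 8*g^2 + 11*g + 20) = (g - 4)*(g + 2)*(g^2 - 4*g - 5) = (g - 4)*(g + 1)*(g + 2)*(g - 5)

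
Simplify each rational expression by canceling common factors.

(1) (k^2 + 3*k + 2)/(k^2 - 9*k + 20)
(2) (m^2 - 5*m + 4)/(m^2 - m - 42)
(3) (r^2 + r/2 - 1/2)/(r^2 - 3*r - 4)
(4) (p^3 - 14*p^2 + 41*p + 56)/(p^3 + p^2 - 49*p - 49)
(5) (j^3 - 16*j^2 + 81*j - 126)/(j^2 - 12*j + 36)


(1) = (k^2 + 3*k + 2)/(k^2 - 9*k + 20)
(2) = (m^2 - 5*m + 4)/(m^2 - m - 42)
(3) = (2*r - 1)/(2*r - 8)
(4) = (p - 8)/(p + 7)
(5) = (j^2 - 10*j + 21)/(j - 6)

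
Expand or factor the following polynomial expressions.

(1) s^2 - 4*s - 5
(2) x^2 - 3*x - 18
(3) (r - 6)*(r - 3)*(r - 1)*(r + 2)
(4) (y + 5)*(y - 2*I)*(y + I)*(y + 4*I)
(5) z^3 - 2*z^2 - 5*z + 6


(1) = (s - 5)*(s + 1)
(2) = (x - 6)*(x + 3)
(3) = r^4 - 8*r^3 + 7*r^2 + 36*r - 36
(4) = y^4 + 5*y^3 + 3*I*y^3 + 6*y^2 + 15*I*y^2 + 30*y + 8*I*y + 40*I
(5) = (z - 3)*(z - 1)*(z + 2)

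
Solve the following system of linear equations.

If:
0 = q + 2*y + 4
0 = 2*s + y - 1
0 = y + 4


Then:
q = 4
s = 5/2
y = -4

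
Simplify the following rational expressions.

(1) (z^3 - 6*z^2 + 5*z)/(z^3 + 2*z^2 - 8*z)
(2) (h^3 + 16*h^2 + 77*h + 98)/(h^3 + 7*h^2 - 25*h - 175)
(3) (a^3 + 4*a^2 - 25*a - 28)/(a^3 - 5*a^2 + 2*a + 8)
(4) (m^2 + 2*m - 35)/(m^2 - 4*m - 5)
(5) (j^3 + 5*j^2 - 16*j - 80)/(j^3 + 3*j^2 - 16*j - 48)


(1) = (z^2 - 6*z + 5)/(z^2 + 2*z - 8)
(2) = (h^2 + 9*h + 14)/(h^2 - 25)
(3) = (a + 7)/(a - 2)
(4) = (m + 7)/(m + 1)
(5) = (j + 5)/(j + 3)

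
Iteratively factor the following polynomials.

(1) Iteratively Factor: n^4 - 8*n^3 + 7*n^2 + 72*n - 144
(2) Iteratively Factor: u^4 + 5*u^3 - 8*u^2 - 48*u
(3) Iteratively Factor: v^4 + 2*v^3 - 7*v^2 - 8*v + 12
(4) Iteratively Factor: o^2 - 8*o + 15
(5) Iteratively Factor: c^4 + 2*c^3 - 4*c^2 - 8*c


(1) = (n - 3)*(n^3 - 5*n^2 - 8*n + 48) = (n - 4)*(n - 3)*(n^2 - n - 12) = (n - 4)^2*(n - 3)*(n + 3)
(2) = (u + 4)*(u^3 + u^2 - 12*u) = u*(u + 4)*(u^2 + u - 12) = u*(u + 4)^2*(u - 3)
(3) = (v - 1)*(v^3 + 3*v^2 - 4*v - 12) = (v - 1)*(v + 2)*(v^2 + v - 6) = (v - 2)*(v - 1)*(v + 2)*(v + 3)
(4) = (o - 3)*(o - 5)
(5) = (c + 2)*(c^3 - 4*c) = c*(c + 2)*(c^2 - 4) = c*(c + 2)^2*(c - 2)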